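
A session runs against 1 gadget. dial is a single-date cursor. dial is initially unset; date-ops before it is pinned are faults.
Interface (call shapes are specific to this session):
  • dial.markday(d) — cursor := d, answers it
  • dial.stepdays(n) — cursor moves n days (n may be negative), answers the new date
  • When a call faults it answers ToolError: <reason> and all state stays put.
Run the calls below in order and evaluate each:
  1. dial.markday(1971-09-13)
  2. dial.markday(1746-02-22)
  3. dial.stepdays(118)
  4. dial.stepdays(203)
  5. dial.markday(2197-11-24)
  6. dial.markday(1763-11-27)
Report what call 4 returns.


Invoking dial.markday(d: 1971-09-13): 1971-09-13.
Now I run dial.markday(d: 1746-02-22), giving 1746-02-22.
Using dial.stepdays(n: 118), and observe 1746-06-20.
I run dial.stepdays(n: 203), and get 1747-01-09.
I call dial.markday(d: 2197-11-24), and see 2197-11-24.
I run dial.markday(d: 1763-11-27), and get 1763-11-27.

Answer: 1747-01-09


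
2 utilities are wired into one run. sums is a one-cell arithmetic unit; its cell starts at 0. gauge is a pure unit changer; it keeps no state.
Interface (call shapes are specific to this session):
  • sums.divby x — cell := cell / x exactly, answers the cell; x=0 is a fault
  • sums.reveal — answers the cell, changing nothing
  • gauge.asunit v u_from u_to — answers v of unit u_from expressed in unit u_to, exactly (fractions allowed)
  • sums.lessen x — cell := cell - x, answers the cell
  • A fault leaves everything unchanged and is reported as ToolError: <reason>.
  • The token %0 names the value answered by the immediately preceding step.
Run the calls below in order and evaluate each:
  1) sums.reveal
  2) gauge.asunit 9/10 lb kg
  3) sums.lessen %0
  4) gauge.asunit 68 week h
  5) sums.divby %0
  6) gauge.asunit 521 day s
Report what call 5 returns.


Answer: -19439673/544000000000

Derivation:
! sums.reveal() => 0
! gauge.asunit(v='9/10', u_from='lb', u_to='kg') => 408233133/1000000000
! sums.lessen(x='%0') => -408233133/1000000000
! gauge.asunit(v='68', u_from='week', u_to='h') => 11424
! sums.divby(x='%0') => -19439673/544000000000
! gauge.asunit(v='521', u_from='day', u_to='s') => 45014400


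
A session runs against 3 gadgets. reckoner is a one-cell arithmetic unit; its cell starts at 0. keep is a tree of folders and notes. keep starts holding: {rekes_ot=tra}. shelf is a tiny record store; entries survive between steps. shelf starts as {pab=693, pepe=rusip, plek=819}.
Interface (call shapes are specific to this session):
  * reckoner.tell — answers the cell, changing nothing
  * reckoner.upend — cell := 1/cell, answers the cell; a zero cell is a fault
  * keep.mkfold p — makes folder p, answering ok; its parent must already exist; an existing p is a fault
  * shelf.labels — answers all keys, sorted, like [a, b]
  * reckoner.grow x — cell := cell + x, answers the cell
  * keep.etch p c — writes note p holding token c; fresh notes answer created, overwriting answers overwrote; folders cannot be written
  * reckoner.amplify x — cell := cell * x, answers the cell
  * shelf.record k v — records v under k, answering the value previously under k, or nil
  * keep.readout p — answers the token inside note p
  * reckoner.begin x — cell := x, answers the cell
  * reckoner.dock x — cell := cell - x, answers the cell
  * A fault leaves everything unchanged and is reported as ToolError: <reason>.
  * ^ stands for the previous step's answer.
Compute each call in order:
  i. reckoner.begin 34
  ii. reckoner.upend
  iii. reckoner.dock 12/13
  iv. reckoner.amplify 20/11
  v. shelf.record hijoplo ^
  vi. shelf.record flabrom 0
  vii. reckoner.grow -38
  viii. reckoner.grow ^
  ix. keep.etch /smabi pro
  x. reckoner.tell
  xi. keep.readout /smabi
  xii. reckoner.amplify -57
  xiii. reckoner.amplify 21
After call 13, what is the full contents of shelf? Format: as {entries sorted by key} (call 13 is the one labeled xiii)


Next I call begin passing x: 34: 34.
I call upend(), which returns 1/34.
Now I run dock passing x: 12/13, giving -395/442.
I call amplify passing x: 20/11, which returns -3950/2431.
I use record passing k: hijoplo, v: ^, giving nil.
Calling record passing k: flabrom, v: 0, giving nil.
Using grow passing x: -38, — result: -96328/2431.
Calling grow passing x: ^, yielding -192656/2431.
I try etch passing p: /smabi, c: pro, and get created.
I try tell(), which returns -192656/2431.
I invoke readout passing p: /smabi, → pro.
Invoking amplify passing x: -57, which returns 10981392/2431.
I invoke amplify passing x: 21, giving 230609232/2431.

Answer: {flabrom=0, hijoplo=-3950/2431, pab=693, pepe=rusip, plek=819}


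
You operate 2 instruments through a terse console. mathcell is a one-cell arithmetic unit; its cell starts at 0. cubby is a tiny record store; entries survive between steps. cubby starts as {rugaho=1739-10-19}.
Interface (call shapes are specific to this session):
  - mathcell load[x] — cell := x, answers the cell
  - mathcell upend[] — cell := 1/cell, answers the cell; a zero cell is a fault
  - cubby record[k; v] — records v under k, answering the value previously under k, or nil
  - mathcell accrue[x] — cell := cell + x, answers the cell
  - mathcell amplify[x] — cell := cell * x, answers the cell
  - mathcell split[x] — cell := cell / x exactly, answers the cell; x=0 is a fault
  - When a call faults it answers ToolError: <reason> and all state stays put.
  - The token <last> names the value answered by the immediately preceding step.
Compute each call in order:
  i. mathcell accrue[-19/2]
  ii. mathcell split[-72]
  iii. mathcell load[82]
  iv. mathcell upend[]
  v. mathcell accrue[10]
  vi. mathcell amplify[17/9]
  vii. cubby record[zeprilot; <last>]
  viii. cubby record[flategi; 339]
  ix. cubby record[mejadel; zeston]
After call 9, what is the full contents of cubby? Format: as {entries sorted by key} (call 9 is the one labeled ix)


Answer: {flategi=339, mejadel=zeston, rugaho=1739-10-19, zeprilot=13957/738}

Derivation:
CALL mathcell accrue[x: -19/2]
RET  -19/2
CALL mathcell split[x: -72]
RET  19/144
CALL mathcell load[x: 82]
RET  82
CALL mathcell upend[]
RET  1/82
CALL mathcell accrue[x: 10]
RET  821/82
CALL mathcell amplify[x: 17/9]
RET  13957/738
CALL cubby record[k: zeprilot; v: <last>]
RET  nil
CALL cubby record[k: flategi; v: 339]
RET  nil
CALL cubby record[k: mejadel; v: zeston]
RET  nil


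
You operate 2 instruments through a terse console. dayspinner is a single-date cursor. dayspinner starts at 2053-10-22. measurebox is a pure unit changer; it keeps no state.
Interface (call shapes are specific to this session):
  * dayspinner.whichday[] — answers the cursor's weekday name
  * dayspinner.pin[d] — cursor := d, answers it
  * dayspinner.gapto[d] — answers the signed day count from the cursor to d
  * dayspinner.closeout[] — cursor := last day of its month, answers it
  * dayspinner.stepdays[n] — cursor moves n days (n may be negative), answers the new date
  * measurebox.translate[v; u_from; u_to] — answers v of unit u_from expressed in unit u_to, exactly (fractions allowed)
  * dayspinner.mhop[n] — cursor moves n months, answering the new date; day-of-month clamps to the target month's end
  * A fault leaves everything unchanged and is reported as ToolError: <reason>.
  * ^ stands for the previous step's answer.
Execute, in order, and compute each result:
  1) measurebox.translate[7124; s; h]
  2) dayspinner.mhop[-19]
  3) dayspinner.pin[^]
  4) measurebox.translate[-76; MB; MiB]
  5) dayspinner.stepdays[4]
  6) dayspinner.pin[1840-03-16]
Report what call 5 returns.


==> measurebox.translate(7124, s, h)
<== 1781/900
==> dayspinner.mhop(-19)
<== 2052-03-22
==> dayspinner.pin(^)
<== 2052-03-22
==> measurebox.translate(-76, MB, MiB)
<== -296875/4096
==> dayspinner.stepdays(4)
<== 2052-03-26
==> dayspinner.pin(1840-03-16)
<== 1840-03-16

Answer: 2052-03-26


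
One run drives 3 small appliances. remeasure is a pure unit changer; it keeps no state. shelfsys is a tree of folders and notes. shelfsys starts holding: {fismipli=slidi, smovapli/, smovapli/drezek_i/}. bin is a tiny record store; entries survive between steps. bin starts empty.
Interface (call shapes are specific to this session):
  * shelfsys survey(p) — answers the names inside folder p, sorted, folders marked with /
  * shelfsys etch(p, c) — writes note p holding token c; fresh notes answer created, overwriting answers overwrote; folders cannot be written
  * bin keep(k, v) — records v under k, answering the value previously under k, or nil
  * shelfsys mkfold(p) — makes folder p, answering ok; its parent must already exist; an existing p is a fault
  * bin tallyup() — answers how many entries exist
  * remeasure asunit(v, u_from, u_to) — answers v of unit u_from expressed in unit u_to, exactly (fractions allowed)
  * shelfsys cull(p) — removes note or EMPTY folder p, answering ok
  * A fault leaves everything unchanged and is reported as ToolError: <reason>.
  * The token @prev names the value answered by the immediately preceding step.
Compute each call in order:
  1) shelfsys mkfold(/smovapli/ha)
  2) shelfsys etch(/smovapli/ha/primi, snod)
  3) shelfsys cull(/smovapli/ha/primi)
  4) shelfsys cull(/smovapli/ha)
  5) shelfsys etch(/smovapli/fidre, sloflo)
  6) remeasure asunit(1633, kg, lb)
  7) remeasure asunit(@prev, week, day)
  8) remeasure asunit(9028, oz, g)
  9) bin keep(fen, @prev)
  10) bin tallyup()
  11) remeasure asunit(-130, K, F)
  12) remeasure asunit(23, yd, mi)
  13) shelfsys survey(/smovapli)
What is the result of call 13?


Answer: [drezek_i/, fidre]

Derivation:
→ shelfsys mkfold(p='/smovapli/ha')
← ok
→ shelfsys etch(p='/smovapli/ha/primi', c='snod')
← created
→ shelfsys cull(p='/smovapli/ha/primi')
← ok
→ shelfsys cull(p='/smovapli/ha')
← ok
→ shelfsys etch(p='/smovapli/fidre', c='sloflo')
← created
→ remeasure asunit(v='1633', u_from='kg', u_to='lb')
← 163300000000/45359237
→ remeasure asunit(v='@prev', u_from='week', u_to='day')
← 163300000000/6479891
→ remeasure asunit(v='9028', u_from='oz', u_to='g')
← 102375797909/400000
→ bin keep(k='fen', v='@prev')
← nil
→ bin tallyup()
← 1
→ remeasure asunit(v='-130', u_from='K', u_to='F')
← -69367/100
→ remeasure asunit(v='23', u_from='yd', u_to='mi')
← 23/1760
→ shelfsys survey(p='/smovapli')
← [drezek_i/, fidre]


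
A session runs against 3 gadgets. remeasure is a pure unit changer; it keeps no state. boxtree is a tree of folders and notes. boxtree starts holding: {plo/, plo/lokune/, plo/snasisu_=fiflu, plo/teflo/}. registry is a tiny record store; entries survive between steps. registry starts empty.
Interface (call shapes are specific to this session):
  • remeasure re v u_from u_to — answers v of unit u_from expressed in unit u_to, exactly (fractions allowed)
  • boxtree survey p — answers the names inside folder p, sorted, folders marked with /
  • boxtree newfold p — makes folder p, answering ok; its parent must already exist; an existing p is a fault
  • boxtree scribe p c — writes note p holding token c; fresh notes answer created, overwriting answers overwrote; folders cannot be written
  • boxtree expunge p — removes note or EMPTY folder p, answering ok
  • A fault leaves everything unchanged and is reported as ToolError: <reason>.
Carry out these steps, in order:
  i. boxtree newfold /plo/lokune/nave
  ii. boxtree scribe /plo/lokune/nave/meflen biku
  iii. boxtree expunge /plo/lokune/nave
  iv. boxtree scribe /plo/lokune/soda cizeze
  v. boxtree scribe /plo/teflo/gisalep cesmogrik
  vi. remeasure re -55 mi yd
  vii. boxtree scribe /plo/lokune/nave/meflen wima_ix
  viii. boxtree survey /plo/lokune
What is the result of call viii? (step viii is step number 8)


-> boxtree newfold(p='/plo/lokune/nave')
<- ok
-> boxtree scribe(p='/plo/lokune/nave/meflen', c='biku')
<- created
-> boxtree expunge(p='/plo/lokune/nave')
<- ToolError: not empty
-> boxtree scribe(p='/plo/lokune/soda', c='cizeze')
<- created
-> boxtree scribe(p='/plo/teflo/gisalep', c='cesmogrik')
<- created
-> remeasure re(v='-55', u_from='mi', u_to='yd')
<- -96800
-> boxtree scribe(p='/plo/lokune/nave/meflen', c='wima_ix')
<- overwrote
-> boxtree survey(p='/plo/lokune')
<- [nave/, soda]

Answer: [nave/, soda]


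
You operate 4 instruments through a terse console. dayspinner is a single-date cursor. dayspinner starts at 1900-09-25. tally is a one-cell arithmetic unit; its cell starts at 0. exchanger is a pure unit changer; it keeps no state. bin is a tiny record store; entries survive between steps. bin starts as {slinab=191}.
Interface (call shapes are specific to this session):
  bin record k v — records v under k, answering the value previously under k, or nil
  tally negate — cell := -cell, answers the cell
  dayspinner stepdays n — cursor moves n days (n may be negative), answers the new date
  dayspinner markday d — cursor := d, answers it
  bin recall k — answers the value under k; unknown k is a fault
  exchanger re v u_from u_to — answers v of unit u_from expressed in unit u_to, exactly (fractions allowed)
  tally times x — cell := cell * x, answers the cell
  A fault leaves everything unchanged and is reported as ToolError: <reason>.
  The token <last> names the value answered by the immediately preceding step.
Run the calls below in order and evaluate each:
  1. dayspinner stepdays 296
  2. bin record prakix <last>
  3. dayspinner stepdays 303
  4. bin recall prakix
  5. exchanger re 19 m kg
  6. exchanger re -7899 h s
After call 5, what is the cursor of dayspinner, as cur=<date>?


CALL dayspinner stepdays[n→296]
RET  1901-07-18
CALL bin record[k→prakix; v→<last>]
RET  nil
CALL dayspinner stepdays[n→303]
RET  1902-05-17
CALL bin recall[k→prakix]
RET  1901-07-18
CALL exchanger re[v→19; u_from→m; u_to→kg]
RET  ToolError: incompatible units
CALL exchanger re[v→-7899; u_from→h; u_to→s]
RET  -28436400

Answer: cur=1902-05-17


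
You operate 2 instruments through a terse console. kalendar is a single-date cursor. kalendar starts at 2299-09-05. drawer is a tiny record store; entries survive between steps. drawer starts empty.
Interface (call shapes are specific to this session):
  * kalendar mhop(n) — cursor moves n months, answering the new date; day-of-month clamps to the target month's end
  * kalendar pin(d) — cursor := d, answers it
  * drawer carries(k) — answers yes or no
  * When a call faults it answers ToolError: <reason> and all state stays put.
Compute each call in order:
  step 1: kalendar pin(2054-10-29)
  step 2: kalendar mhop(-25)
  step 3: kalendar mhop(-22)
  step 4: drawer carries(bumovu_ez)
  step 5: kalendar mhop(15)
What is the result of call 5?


→ kalendar pin(d='2054-10-29')
← 2054-10-29
→ kalendar mhop(n='-25')
← 2052-09-29
→ kalendar mhop(n='-22')
← 2050-11-29
→ drawer carries(k='bumovu_ez')
← no
→ kalendar mhop(n='15')
← 2052-02-29

Answer: 2052-02-29


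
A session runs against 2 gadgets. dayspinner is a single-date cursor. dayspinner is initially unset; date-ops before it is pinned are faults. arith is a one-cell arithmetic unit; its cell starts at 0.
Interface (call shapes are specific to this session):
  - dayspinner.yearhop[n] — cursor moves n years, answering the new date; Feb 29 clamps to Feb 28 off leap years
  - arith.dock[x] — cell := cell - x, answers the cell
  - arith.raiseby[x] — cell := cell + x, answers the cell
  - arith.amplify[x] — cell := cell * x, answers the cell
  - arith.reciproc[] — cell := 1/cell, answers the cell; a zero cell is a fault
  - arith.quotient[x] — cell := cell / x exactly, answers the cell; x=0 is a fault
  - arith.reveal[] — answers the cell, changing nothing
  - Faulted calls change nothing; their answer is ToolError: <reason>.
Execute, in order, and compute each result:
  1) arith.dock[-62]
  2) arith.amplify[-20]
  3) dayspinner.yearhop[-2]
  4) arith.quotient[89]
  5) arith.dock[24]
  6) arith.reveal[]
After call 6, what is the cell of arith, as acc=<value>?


Answer: acc=-3376/89

Derivation:
! arith.dock(x: -62) ~> 62
! arith.amplify(x: -20) ~> -1240
! dayspinner.yearhop(n: -2) ~> ToolError: no date set
! arith.quotient(x: 89) ~> -1240/89
! arith.dock(x: 24) ~> -3376/89
! arith.reveal() ~> -3376/89


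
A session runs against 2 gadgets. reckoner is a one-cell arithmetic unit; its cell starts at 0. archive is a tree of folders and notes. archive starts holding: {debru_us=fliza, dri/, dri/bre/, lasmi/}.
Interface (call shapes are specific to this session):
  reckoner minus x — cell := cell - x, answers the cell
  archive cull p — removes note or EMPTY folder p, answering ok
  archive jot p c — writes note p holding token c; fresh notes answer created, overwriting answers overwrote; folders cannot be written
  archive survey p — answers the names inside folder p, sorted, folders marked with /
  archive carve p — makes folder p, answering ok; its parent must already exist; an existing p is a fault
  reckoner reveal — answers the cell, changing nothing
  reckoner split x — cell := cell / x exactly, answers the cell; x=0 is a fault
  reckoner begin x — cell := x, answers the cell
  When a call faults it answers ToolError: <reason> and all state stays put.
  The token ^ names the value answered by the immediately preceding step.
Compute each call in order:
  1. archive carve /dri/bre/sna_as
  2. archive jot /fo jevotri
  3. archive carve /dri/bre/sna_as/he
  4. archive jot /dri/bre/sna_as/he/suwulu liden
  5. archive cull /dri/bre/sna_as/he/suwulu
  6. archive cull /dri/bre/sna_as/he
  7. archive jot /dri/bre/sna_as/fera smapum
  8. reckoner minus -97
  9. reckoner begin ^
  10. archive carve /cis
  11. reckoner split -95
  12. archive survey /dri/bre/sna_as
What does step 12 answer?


Step: archive carve[p: /dri/bre/sna_as]
Result: ok
Step: archive jot[p: /fo; c: jevotri]
Result: created
Step: archive carve[p: /dri/bre/sna_as/he]
Result: ok
Step: archive jot[p: /dri/bre/sna_as/he/suwulu; c: liden]
Result: created
Step: archive cull[p: /dri/bre/sna_as/he/suwulu]
Result: ok
Step: archive cull[p: /dri/bre/sna_as/he]
Result: ok
Step: archive jot[p: /dri/bre/sna_as/fera; c: smapum]
Result: created
Step: reckoner minus[x: -97]
Result: 97
Step: reckoner begin[x: ^]
Result: 97
Step: archive carve[p: /cis]
Result: ok
Step: reckoner split[x: -95]
Result: -97/95
Step: archive survey[p: /dri/bre/sna_as]
Result: [fera]

Answer: [fera]


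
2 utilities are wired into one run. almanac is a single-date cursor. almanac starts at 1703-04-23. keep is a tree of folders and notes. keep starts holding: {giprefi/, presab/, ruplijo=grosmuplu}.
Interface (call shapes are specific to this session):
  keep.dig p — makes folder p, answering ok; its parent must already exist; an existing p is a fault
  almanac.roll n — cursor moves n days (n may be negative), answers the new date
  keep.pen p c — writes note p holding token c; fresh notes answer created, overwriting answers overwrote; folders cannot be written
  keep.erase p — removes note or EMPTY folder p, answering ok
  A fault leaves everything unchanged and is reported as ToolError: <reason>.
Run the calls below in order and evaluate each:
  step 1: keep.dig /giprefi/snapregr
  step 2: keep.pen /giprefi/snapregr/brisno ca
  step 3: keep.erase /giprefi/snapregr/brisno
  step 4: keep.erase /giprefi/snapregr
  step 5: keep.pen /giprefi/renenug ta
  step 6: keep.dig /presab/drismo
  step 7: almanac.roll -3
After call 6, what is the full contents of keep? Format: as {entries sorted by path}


Answer: {giprefi/, giprefi/renenug=ta, presab/, presab/drismo/, ruplijo=grosmuplu}

Derivation:
~$ keep.dig p=/giprefi/snapregr
= ok
~$ keep.pen p=/giprefi/snapregr/brisno c=ca
= created
~$ keep.erase p=/giprefi/snapregr/brisno
= ok
~$ keep.erase p=/giprefi/snapregr
= ok
~$ keep.pen p=/giprefi/renenug c=ta
= created
~$ keep.dig p=/presab/drismo
= ok
~$ almanac.roll n=-3
= 1703-04-20


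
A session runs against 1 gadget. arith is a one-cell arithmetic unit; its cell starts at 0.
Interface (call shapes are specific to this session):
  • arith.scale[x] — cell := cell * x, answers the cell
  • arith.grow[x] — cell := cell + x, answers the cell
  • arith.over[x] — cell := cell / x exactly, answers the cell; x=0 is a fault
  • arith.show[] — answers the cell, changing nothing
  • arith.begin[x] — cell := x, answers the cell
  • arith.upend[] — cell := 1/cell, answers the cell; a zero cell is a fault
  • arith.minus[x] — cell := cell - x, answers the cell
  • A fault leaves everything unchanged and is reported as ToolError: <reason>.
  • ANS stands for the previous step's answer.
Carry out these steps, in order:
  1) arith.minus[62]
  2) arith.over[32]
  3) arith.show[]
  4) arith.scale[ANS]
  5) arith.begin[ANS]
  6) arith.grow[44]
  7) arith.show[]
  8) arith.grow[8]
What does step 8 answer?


Answer: 14273/256

Derivation:
Act: arith.minus[62]
Obs: -62
Act: arith.over[32]
Obs: -31/16
Act: arith.show[]
Obs: -31/16
Act: arith.scale[ANS]
Obs: 961/256
Act: arith.begin[ANS]
Obs: 961/256
Act: arith.grow[44]
Obs: 12225/256
Act: arith.show[]
Obs: 12225/256
Act: arith.grow[8]
Obs: 14273/256


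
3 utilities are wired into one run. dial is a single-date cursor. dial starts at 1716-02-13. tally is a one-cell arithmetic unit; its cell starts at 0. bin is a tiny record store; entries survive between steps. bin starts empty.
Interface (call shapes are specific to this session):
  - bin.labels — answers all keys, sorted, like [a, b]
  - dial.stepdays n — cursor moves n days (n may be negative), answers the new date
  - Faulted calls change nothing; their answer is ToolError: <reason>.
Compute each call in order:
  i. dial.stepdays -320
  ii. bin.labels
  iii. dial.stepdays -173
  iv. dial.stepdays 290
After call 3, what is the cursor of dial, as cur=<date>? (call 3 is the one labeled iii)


Answer: cur=1714-10-08

Derivation:
> dial.stepdays n→-320
= 1715-03-30
> bin.labels
= []
> dial.stepdays n→-173
= 1714-10-08
> dial.stepdays n→290
= 1715-07-25


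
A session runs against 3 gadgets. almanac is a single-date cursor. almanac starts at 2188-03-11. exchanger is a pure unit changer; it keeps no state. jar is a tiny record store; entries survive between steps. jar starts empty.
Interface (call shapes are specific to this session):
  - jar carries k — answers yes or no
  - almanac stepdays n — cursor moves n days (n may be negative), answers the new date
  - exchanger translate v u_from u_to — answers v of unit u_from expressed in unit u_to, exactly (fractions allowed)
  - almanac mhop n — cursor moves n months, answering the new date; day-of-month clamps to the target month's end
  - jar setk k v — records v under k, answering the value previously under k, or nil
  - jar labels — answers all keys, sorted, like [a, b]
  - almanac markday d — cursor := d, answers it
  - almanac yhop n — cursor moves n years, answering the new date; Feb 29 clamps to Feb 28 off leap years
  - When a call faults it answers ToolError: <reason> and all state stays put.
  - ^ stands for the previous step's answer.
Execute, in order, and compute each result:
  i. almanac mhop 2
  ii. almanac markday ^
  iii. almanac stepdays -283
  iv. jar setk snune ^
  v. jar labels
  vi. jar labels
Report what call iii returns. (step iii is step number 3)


Answer: 2187-08-02

Derivation:
$ almanac mhop 2
  2188-05-11
$ almanac markday ^
  2188-05-11
$ almanac stepdays -283
  2187-08-02
$ jar setk snune ^
  nil
$ jar labels
  [snune]
$ jar labels
  [snune]


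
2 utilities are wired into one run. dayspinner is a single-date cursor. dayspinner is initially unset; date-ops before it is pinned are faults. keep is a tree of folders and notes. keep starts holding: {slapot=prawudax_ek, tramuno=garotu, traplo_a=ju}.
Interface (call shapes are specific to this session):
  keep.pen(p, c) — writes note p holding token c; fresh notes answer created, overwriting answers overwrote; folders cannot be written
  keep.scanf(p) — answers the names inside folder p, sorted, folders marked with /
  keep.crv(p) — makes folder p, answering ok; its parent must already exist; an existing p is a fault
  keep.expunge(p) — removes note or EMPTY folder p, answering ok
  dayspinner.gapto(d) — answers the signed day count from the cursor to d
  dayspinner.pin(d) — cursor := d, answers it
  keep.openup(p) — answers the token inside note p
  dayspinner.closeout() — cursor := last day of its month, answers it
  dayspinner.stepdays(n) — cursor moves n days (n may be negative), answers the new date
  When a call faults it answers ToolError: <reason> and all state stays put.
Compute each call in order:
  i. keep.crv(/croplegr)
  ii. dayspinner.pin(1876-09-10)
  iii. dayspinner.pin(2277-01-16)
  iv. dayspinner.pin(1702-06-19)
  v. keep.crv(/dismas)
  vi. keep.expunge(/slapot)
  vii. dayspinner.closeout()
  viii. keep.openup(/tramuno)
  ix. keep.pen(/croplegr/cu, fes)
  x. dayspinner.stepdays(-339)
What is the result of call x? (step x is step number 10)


Answer: 1701-07-26

Derivation:
Step: crv[p: /croplegr]
Result: ok
Step: pin[d: 1876-09-10]
Result: 1876-09-10
Step: pin[d: 2277-01-16]
Result: 2277-01-16
Step: pin[d: 1702-06-19]
Result: 1702-06-19
Step: crv[p: /dismas]
Result: ok
Step: expunge[p: /slapot]
Result: ok
Step: closeout[]
Result: 1702-06-30
Step: openup[p: /tramuno]
Result: garotu
Step: pen[p: /croplegr/cu; c: fes]
Result: created
Step: stepdays[n: -339]
Result: 1701-07-26


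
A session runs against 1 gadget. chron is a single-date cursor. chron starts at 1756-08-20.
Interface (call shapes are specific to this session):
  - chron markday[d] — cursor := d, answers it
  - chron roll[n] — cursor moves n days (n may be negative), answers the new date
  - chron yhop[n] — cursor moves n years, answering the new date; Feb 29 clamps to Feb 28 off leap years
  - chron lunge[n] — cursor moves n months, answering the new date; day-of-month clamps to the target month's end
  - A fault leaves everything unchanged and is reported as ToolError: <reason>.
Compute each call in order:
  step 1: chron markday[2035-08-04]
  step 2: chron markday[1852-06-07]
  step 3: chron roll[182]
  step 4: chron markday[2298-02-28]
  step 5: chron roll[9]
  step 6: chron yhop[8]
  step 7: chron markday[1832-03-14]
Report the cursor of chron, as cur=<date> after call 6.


Answer: cur=2306-03-09

Derivation:
Act: chron markday[d=2035-08-04]
Obs: 2035-08-04
Act: chron markday[d=1852-06-07]
Obs: 1852-06-07
Act: chron roll[n=182]
Obs: 1852-12-06
Act: chron markday[d=2298-02-28]
Obs: 2298-02-28
Act: chron roll[n=9]
Obs: 2298-03-09
Act: chron yhop[n=8]
Obs: 2306-03-09
Act: chron markday[d=1832-03-14]
Obs: 1832-03-14


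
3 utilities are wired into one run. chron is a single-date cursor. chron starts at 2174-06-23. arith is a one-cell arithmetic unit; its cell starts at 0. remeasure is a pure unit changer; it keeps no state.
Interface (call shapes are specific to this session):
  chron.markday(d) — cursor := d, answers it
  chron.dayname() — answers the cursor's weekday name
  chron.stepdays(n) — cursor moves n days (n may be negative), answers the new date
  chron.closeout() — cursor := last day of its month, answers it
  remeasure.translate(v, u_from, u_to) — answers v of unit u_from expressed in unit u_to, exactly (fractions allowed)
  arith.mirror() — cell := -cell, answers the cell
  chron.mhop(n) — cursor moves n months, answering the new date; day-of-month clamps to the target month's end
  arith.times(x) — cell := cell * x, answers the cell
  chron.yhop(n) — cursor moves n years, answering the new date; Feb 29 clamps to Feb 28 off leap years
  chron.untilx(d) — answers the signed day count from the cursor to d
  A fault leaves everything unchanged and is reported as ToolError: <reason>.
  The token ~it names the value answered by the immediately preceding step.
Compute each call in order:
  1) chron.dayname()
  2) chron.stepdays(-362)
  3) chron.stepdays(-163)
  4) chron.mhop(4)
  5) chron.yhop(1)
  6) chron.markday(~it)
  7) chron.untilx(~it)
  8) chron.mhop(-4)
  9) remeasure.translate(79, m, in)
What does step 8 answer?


Answer: 2174-01-14

Derivation:
I invoke dayname, → Thursday.
I run stepdays passing -362, and get 2173-06-26.
Next I call stepdays passing -163, and observe 2173-01-14.
Invoking mhop passing 4, giving 2173-05-14.
I use yhop passing 1, — result: 2174-05-14.
Next I call markday passing ~it, which returns 2174-05-14.
Then untilx passing ~it, yielding 0.
I invoke mhop passing -4, → 2174-01-14.
I run translate passing 79, m, in: 395000/127.


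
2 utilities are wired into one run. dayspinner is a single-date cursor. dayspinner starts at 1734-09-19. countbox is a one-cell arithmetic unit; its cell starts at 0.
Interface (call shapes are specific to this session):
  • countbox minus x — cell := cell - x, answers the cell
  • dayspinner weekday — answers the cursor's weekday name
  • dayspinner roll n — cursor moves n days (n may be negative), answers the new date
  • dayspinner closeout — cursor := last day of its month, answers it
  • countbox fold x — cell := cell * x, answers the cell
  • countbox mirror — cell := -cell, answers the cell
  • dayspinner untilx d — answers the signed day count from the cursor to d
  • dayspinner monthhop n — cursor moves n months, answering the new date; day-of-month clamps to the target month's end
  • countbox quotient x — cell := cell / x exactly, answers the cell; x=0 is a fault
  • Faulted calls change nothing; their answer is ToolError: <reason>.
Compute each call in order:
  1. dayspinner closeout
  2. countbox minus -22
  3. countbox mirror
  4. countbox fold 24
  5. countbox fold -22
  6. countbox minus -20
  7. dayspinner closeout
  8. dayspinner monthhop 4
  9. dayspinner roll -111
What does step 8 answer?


I use dayspinner closeout, and observe 1734-09-30.
Then countbox minus(-22), and get 22.
I use countbox mirror(), giving -22.
I run countbox fold(24), → -528.
Next I call countbox fold(-22), and see 11616.
Then countbox minus(-20), and get 11636.
Now I run dayspinner closeout(), giving 1734-09-30.
Using dayspinner monthhop(4), and observe 1735-01-30.
Now I run dayspinner roll(-111), yielding 1734-10-11.

Answer: 1735-01-30


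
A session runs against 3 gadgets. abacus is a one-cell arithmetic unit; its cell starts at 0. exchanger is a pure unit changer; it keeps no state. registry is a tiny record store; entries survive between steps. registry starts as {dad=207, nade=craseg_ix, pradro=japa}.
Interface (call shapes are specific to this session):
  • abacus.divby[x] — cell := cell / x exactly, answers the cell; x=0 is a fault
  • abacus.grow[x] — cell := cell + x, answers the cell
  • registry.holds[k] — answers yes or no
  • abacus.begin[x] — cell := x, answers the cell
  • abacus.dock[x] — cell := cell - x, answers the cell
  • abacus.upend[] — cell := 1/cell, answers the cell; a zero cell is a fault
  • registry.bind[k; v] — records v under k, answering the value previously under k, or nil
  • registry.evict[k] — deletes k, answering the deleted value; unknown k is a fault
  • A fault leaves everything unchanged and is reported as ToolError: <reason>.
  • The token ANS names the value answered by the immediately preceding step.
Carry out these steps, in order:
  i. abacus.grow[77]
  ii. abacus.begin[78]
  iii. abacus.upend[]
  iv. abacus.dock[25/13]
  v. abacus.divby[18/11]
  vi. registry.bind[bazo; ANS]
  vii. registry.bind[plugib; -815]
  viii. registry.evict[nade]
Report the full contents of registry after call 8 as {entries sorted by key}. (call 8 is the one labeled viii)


>> abacus.grow(x='77')
<< 77
>> abacus.begin(x='78')
<< 78
>> abacus.upend()
<< 1/78
>> abacus.dock(x='25/13')
<< -149/78
>> abacus.divby(x='18/11')
<< -1639/1404
>> registry.bind(k='bazo', v='ANS')
<< nil
>> registry.bind(k='plugib', v='-815')
<< nil
>> registry.evict(k='nade')
<< craseg_ix

Answer: {bazo=-1639/1404, dad=207, plugib=-815, pradro=japa}


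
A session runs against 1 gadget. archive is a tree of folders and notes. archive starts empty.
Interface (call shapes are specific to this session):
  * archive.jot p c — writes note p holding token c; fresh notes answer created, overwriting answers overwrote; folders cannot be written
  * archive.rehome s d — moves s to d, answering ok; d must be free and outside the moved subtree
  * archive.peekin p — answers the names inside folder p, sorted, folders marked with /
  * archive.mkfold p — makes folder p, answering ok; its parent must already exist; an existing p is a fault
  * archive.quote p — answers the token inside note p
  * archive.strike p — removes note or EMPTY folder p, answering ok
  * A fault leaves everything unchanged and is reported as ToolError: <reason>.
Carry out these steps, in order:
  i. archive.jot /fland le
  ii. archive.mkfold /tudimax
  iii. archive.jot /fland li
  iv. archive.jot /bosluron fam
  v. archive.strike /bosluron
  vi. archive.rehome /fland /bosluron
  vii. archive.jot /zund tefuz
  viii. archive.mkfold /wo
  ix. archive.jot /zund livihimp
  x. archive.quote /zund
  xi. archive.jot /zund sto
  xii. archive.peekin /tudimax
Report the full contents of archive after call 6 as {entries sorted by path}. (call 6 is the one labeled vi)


Answer: {bosluron=li, tudimax/}

Derivation:
·→ jot(p→/fland, c→le)
·← created
·→ mkfold(p→/tudimax)
·← ok
·→ jot(p→/fland, c→li)
·← overwrote
·→ jot(p→/bosluron, c→fam)
·← created
·→ strike(p→/bosluron)
·← ok
·→ rehome(s→/fland, d→/bosluron)
·← ok
·→ jot(p→/zund, c→tefuz)
·← created
·→ mkfold(p→/wo)
·← ok
·→ jot(p→/zund, c→livihimp)
·← overwrote
·→ quote(p→/zund)
·← livihimp
·→ jot(p→/zund, c→sto)
·← overwrote
·→ peekin(p→/tudimax)
·← []


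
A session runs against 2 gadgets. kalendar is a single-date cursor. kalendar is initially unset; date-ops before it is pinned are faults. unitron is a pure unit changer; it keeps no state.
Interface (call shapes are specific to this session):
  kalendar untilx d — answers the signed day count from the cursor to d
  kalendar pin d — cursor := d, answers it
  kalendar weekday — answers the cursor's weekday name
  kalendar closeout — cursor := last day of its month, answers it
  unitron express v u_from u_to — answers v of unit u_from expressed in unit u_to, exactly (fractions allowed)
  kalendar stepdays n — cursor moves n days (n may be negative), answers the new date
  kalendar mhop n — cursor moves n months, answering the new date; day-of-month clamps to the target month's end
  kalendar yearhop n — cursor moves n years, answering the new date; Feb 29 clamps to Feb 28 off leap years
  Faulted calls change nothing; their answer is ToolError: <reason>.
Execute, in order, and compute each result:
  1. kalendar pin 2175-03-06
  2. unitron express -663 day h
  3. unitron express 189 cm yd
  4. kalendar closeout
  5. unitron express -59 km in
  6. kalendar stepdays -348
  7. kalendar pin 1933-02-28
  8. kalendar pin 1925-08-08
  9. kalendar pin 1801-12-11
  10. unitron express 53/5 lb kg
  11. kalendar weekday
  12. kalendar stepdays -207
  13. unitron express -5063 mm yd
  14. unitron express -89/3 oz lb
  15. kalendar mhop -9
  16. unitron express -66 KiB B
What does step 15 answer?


Answer: 1800-08-18

Derivation:
# 1. kalendar pin(d=2175-03-06) : 2175-03-06
# 2. unitron express(v=-663, u_from=day, u_to=h) : -15912
# 3. unitron express(v=189, u_from=cm, u_to=yd) : 525/254
# 4. kalendar closeout() : 2175-03-31
# 5. unitron express(v=-59, u_from=km, u_to=in) : -295000000/127
# 6. kalendar stepdays(n=-348) : 2174-04-17
# 7. kalendar pin(d=1933-02-28) : 1933-02-28
# 8. kalendar pin(d=1925-08-08) : 1925-08-08
# 9. kalendar pin(d=1801-12-11) : 1801-12-11
# 10. unitron express(v=53/5, u_from=lb, u_to=kg) : 2404039561/500000000
# 11. kalendar weekday() : Friday
# 12. kalendar stepdays(n=-207) : 1801-05-18
# 13. unitron express(v=-5063, u_from=mm, u_to=yd) : -25315/4572
# 14. unitron express(v=-89/3, u_from=oz, u_to=lb) : -89/48
# 15. kalendar mhop(n=-9) : 1800-08-18
# 16. unitron express(v=-66, u_from=KiB, u_to=B) : -67584


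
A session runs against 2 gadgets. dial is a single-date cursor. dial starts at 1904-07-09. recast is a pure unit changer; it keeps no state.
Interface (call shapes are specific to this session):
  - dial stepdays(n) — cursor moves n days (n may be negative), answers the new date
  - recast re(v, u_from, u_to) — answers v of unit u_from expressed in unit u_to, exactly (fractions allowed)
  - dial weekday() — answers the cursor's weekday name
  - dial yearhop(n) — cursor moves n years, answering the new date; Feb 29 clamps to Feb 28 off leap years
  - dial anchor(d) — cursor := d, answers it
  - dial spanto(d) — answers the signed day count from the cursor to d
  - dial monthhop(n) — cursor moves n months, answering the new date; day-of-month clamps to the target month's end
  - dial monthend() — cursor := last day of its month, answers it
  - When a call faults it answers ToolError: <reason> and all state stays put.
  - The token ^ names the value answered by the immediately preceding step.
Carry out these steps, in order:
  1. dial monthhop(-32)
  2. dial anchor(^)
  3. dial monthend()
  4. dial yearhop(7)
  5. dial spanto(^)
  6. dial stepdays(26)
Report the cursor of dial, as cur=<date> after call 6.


Answer: cur=1908-12-26

Derivation:
>> dial monthhop(-32)
<< 1901-11-09
>> dial anchor(^)
<< 1901-11-09
>> dial monthend()
<< 1901-11-30
>> dial yearhop(7)
<< 1908-11-30
>> dial spanto(^)
<< 0
>> dial stepdays(26)
<< 1908-12-26


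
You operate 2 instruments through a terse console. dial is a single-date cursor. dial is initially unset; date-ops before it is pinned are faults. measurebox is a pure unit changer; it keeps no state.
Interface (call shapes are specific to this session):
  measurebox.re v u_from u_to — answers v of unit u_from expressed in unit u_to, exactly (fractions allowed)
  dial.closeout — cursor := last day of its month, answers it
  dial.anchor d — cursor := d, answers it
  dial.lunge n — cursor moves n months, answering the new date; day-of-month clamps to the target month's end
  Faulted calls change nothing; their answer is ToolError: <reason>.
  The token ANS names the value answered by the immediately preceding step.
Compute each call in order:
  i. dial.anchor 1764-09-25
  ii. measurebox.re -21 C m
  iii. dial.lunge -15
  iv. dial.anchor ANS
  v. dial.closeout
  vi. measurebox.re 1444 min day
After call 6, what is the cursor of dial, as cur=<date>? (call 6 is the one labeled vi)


% dial.anchor(d='1764-09-25') -> 1764-09-25
% measurebox.re(v='-21', u_from='C', u_to='m') -> ToolError: incompatible units
% dial.lunge(n='-15') -> 1763-06-25
% dial.anchor(d='ANS') -> 1763-06-25
% dial.closeout() -> 1763-06-30
% measurebox.re(v='1444', u_from='min', u_to='day') -> 361/360

Answer: cur=1763-06-30


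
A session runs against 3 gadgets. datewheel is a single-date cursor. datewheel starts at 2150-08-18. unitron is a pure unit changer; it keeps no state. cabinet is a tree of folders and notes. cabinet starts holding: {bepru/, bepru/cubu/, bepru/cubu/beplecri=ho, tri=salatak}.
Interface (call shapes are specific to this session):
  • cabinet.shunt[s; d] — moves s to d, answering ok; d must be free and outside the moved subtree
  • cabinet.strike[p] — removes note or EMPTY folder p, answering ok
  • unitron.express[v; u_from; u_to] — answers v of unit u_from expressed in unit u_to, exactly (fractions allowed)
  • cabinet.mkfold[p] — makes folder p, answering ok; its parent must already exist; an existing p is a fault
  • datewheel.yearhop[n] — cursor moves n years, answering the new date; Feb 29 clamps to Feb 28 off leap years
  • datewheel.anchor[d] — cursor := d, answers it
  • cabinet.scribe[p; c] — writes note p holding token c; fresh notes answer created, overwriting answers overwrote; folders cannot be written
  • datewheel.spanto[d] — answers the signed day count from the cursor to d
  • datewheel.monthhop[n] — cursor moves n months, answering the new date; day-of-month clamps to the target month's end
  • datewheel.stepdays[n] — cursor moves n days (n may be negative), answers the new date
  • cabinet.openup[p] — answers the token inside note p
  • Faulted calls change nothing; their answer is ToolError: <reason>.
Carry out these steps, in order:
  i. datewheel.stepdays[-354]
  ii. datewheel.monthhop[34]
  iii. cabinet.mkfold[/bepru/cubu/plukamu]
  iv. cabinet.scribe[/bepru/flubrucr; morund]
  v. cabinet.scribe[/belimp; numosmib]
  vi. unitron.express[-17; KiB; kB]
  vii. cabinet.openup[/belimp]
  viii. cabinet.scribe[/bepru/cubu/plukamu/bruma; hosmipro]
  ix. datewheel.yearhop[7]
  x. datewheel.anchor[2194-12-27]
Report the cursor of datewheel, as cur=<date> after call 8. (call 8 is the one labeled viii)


==> datewheel.stepdays(n→-354)
<== 2149-08-29
==> datewheel.monthhop(n→34)
<== 2152-06-29
==> cabinet.mkfold(p→/bepru/cubu/plukamu)
<== ok
==> cabinet.scribe(p→/bepru/flubrucr, c→morund)
<== created
==> cabinet.scribe(p→/belimp, c→numosmib)
<== created
==> unitron.express(v→-17, u_from→KiB, u_to→kB)
<== -2176/125
==> cabinet.openup(p→/belimp)
<== numosmib
==> cabinet.scribe(p→/bepru/cubu/plukamu/bruma, c→hosmipro)
<== created
==> datewheel.yearhop(n→7)
<== 2159-06-29
==> datewheel.anchor(d→2194-12-27)
<== 2194-12-27

Answer: cur=2152-06-29
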